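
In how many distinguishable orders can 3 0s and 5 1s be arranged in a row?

Choose positions for the 0s: C(8,3) = 56.

56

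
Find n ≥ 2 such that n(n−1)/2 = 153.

18

n(n−1)/2 = 153 ⇒ n(n−1) = 306. Since 18·17 = 306, n = 18.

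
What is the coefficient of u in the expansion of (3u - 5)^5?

The general term is C(5,j)·(3u)^j·(-5)^(5-j); the u^1 term has j = 1.
C(5,1) = 5.
Coefficient = C(5,1) · 3^1 · (-5)^4 = 5 · 3 · 625 = 9375.

9375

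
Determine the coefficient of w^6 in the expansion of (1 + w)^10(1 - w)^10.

Coefficient of w^6 = Σ_{j} C(10,j)·1^j·C(10,6-j)·(-1)^(6-j) for j from 0 to 6.
= 210 + (-2520) + 9450 + (-14400) + 9450 + (-2520) + 210 = -120.

-120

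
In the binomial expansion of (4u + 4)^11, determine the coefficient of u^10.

46137344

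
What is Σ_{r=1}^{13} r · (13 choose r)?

53248

Differentiating (1+x)^13 and setting x=1: Σ r·C(13,r) = 13·2^12 = 53248.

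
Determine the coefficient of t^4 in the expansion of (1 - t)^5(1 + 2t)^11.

Coefficient of t^4 = Σ_{j} C(5,j)·(-1)^j·C(11,4-j)·2^(4-j) for j from 0 to 4.
= 5280 + (-6600) + 2200 + (-220) + 5 = 665.

665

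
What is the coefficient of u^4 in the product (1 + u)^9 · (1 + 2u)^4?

Coefficient of u^4 = Σ_{j} C(9,j)·1^j·C(4,4-j)·2^(4-j) for j from 0 to 4.
= 16 + 288 + 864 + 672 + 126 = 1966.

1966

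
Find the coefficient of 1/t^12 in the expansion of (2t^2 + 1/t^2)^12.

General term: C(12,j)·(2t^2)^j·(1/t^2)^(12-j), with t-exponent 2j − 2(12−j) = 4j − 24.
Set 4j − 24 = -12: j = 3.
C(12,3) = 220; 2^3 = 8; 1^9 = 1.
Coefficient = 220 · 8 · 1 = 1760.

1760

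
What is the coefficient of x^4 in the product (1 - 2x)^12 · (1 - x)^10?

40490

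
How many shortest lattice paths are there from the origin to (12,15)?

17383860

Each path is a sequence of 27 steps with 12 rights: C(27,12) = 17383860.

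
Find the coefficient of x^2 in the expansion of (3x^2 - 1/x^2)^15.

-42220035

General term: C(15,j)·(3x^2)^j·(-1/x^2)^(15-j), with x-exponent 2j − 2(15−j) = 4j − 30.
Set 4j − 30 = 2: j = 8.
C(15,8) = 6435; 3^8 = 6561; (-1)^7 = -1.
Coefficient = 6435 · 6561 · (-1) = -42220035.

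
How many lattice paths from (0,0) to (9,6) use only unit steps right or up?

5005

Each path is a sequence of 15 steps with 9 rights: C(15,9) = 5005.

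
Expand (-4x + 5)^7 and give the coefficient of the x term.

-437500

The general term is C(7,j)·(-4x)^j·(5)^(7-j); the x^1 term has j = 1.
C(7,1) = 7.
Coefficient = C(7,1) · (-4)^1 · 5^6 = 7 · (-4) · 15625 = -437500.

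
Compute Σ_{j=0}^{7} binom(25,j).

1 + 25 + 300 + 2300 + 12650 + 53130 + 177100 + 480700 = 726206.

726206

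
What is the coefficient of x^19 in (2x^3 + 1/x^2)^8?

1024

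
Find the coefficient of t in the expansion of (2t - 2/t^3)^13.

-2342912

General term: C(13,j)·(2t)^j·(-2/t^3)^(13-j), with t-exponent 1j − 3(13−j) = 4j − 39.
Set 4j − 39 = 1: j = 10.
C(13,10) = 286; 2^10 = 1024; (-2)^3 = -8.
Coefficient = 286 · 1024 · (-8) = -2342912.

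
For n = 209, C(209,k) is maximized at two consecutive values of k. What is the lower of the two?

104

For odd n = 209, C(209,k) peaks at k = (n−1)/2 and (n+1)/2; the lower is 104.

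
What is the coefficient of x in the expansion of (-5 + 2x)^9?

The general term is C(9,j)·(-5)^j·(2x)^(9-j); the x^1 term has j = 8.
C(9,8) = 9.
Coefficient = C(9,8) · (-5)^8 · 2^1 = 9 · 390625 · 2 = 7031250.

7031250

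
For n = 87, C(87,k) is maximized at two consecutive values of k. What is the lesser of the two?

43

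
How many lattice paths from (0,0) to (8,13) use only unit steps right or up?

203490

Each path is a sequence of 21 steps with 8 rights: C(21,8) = 203490.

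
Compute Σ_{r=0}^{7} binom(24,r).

536155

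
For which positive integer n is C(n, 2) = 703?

n(n−1)/2 = 703 ⇒ n(n−1) = 1406. Since 38·37 = 1406, n = 38.

38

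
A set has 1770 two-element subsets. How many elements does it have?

60

n(n−1)/2 = 1770 ⇒ n(n−1) = 3540. Since 60·59 = 3540, n = 60.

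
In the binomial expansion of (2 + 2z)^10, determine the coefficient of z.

The general term is C(10,j)·(2)^j·(2z)^(10-j); the z^1 term has j = 9.
C(10,9) = 10.
Coefficient = C(10,9) · 2^9 · 2^1 = 10 · 512 · 2 = 10240.

10240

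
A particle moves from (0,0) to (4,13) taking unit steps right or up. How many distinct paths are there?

Each path is a sequence of 17 steps with 4 rights: C(17,4) = 2380.

2380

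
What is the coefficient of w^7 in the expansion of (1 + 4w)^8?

131072

The general term is C(8,j)·(1)^j·(4w)^(8-j); the w^7 term has j = 1.
C(8,1) = 8.
Coefficient = C(8,1) · 4^7 = 8 · 16384 = 131072.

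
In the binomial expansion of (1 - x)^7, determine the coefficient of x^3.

-35

The general term is C(7,j)·(1)^j·(-x)^(7-j); the x^3 term has j = 4.
C(7,4) = 35.
Coefficient = C(7,4) · (-1)^3 = 35 · (-1) = -35.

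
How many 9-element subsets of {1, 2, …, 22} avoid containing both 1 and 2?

419900

All 9-subsets: C(22,9) = 497420. Those containing both fixed elements: C(20,7) = 77520.
497420 − 77520 = 419900.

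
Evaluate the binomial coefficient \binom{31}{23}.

7888725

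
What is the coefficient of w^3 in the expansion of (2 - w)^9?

-5376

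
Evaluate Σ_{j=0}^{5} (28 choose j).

1 + 28 + 378 + 3276 + 20475 + 98280 = 122438.

122438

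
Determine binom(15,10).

3003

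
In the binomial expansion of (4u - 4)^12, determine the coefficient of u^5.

The general term is C(12,j)·(4u)^j·(-4)^(12-j); the u^5 term has j = 5.
C(12,5) = 792.
Coefficient = C(12,5) · 4^5 · (-4)^7 = 792 · 1024 · (-16384) = -13287555072.

-13287555072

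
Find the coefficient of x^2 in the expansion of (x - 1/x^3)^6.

General term: C(6,j)·(x)^j·(-1/x^3)^(6-j), with x-exponent 1j − 3(6−j) = 4j − 18.
Set 4j − 18 = 2: j = 5.
C(6,5) = 6; 1^5 = 1; (-1)^1 = -1.
Coefficient = 6 · 1 · (-1) = -6.

-6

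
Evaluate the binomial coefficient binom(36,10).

C(36,10) = (36·35·34·33·32·31·30·29·28·27) / 10! = 922393263052800 / 3628800 = 254186856.

254186856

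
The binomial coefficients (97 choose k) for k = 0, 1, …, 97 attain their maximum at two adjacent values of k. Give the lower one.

48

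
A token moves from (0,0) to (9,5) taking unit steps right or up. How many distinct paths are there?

2002

Each path is a sequence of 14 steps with 9 rights: C(14,9) = 2002.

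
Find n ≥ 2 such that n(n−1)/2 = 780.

40

n(n−1)/2 = 780 ⇒ n(n−1) = 1560. Since 40·39 = 1560, n = 40.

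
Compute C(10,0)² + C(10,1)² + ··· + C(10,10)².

184756

By Vandermonde's identity, Σ C(10,k)² = C(20,10) = 184756.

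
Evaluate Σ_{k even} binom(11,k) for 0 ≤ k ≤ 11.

Even-k terms of row 11 sum to 2^10 = 1024.

1024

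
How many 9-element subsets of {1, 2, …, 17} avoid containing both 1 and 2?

17875

All 9-subsets: C(17,9) = 24310. Those containing both fixed elements: C(15,7) = 6435.
24310 − 6435 = 17875.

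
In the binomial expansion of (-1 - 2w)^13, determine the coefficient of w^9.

-366080

The general term is C(13,j)·(-1)^j·(-2w)^(13-j); the w^9 term has j = 4.
C(13,4) = 715.
Coefficient = C(13,4) · (-2)^9 = 715 · (-512) = -366080.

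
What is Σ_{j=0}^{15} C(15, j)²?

155117520

By Vandermonde's identity, Σ C(15,j)² = C(30,15) = 155117520.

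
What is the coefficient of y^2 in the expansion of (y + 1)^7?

The general term is C(7,j)·(y)^j·(1)^(7-j); the y^2 term has j = 2.
C(7,2) = 21.
Coefficient = C(7,2) = 21.

21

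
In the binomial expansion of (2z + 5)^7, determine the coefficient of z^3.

The general term is C(7,j)·(2z)^j·(5)^(7-j); the z^3 term has j = 3.
C(7,3) = 35.
Coefficient = C(7,3) · 2^3 · 5^4 = 35 · 8 · 625 = 175000.

175000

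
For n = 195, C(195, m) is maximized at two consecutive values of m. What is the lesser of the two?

For odd n = 195, C(195,m) peaks at m = (n−1)/2 and (n+1)/2; the lesser is 97.

97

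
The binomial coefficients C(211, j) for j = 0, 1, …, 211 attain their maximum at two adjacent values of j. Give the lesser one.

105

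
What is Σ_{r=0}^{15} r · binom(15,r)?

Differentiating (1+x)^15 and setting x=1: Σ r·C(15,r) = 15·2^14 = 245760.

245760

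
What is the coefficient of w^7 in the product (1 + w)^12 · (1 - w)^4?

Coefficient of w^7 = Σ_{j} C(12,j)·1^j·C(4,7-j)·(-1)^(7-j) for j from 3 to 7.
= 220 + (-1980) + 4752 + (-3696) + 792 = 88.

88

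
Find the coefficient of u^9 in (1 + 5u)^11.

The general term is C(11,j)·(1)^j·(5u)^(11-j); the u^9 term has j = 2.
C(11,2) = 55.
Coefficient = C(11,2) · 5^9 = 55 · 1953125 = 107421875.

107421875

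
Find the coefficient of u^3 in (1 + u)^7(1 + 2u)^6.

Coefficient of u^3 = Σ_{j} C(7,j)·1^j·C(6,3-j)·2^(3-j) for j from 0 to 3.
= 160 + 420 + 252 + 35 = 867.

867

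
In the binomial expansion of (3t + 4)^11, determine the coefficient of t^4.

The general term is C(11,j)·(3t)^j·(4)^(11-j); the t^4 term has j = 4.
C(11,4) = 330.
Coefficient = C(11,4) · 3^4 · 4^7 = 330 · 81 · 16384 = 437944320.

437944320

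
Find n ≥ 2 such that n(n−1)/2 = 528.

33

n(n−1)/2 = 528 ⇒ n(n−1) = 1056. Since 33·32 = 1056, n = 33.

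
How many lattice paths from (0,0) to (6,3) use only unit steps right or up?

Each path is a sequence of 9 steps with 6 rights: C(9,6) = 84.

84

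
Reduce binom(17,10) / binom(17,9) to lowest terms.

C(n,k+1)/C(n,k) = (n−k)/(k+1) = (17−9)/(9+1) = 8/10 = 4/5.

4/5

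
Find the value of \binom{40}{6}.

3838380

C(40,6) = (40·39·38·37·36·35) / 6! = 2763633600 / 720 = 3838380.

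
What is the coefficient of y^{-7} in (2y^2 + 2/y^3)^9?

General term: C(9,j)·(2y^2)^j·(2/y^3)^(9-j), with y-exponent 2j − 3(9−j) = 5j − 27.
Set 5j − 27 = -7: j = 4.
C(9,4) = 126; 2^4 = 16; 2^5 = 32.
Coefficient = 126 · 16 · 32 = 64512.

64512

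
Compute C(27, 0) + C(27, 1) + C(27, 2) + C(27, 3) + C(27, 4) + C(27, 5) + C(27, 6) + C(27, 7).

1285624

1 + 27 + 351 + 2925 + 17550 + 80730 + 296010 + 888030 = 1285624.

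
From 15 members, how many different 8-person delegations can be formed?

This is C(15,8) = 6435.

6435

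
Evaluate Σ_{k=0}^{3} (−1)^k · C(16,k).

The partial alternating sum Σ_{k=0}^{3} (−1)^k C(16,k) = (−1)^3 C(15,3) = -455.

-455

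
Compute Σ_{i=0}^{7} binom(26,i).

971712

1 + 26 + 325 + 2600 + 14950 + 65780 + 230230 + 657800 = 971712.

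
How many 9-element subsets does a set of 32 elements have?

28048800

C(32,9) = (32·31·30·29·28·27·26·25·24) / 9! = 10178348544000 / 362880 = 28048800.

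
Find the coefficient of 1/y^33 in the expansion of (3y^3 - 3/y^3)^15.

General term: C(15,j)·(3y^3)^j·(-3/y^3)^(15-j), with y-exponent 3j − 3(15−j) = 6j − 45.
Set 6j − 45 = -33: j = 2.
C(15,2) = 105; 3^2 = 9; (-3)^13 = -1594323.
Coefficient = 105 · 9 · (-1594323) = -1506635235.

-1506635235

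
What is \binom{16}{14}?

120

C(16,14) = C(16,2) by symmetry.
C(16,2) = (16·15) / 2! = 240 / 2 = 120.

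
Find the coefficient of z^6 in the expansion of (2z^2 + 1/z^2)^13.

329472

General term: C(13,j)·(2z^2)^j·(1/z^2)^(13-j), with z-exponent 2j − 2(13−j) = 4j − 26.
Set 4j − 26 = 6: j = 8.
C(13,8) = 1287; 2^8 = 256; 1^5 = 1.
Coefficient = 1287 · 256 · 1 = 329472.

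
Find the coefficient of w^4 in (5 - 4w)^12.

The general term is C(12,j)·(5)^j·(-4w)^(12-j); the w^4 term has j = 8.
C(12,8) = 495.
Coefficient = C(12,8) · 5^8 · (-4)^4 = 495 · 390625 · 256 = 49500000000.

49500000000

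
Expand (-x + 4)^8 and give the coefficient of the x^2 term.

114688

The general term is C(8,j)·(-x)^j·(4)^(8-j); the x^2 term has j = 2.
C(8,2) = 28.
Coefficient = C(8,2) · 4^6 = 28 · 4096 = 114688.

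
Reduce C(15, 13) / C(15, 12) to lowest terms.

3/13

C(n,k+1)/C(n,k) = (n−k)/(k+1) = (15−12)/(12+1) = 3/13.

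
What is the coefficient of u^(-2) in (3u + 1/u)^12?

General term: C(12,j)·(3u)^j·(1/u)^(12-j), with u-exponent 1j − 1(12−j) = 2j − 12.
Set 2j − 12 = -2: j = 5.
C(12,5) = 792; 3^5 = 243; 1^7 = 1.
Coefficient = 792 · 243 · 1 = 192456.

192456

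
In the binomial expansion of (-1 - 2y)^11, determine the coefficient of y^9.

The general term is C(11,j)·(-1)^j·(-2y)^(11-j); the y^9 term has j = 2.
C(11,2) = 55.
Coefficient = C(11,2) · (-2)^9 = 55 · (-512) = -28160.

-28160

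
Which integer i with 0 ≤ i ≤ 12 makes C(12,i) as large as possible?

6

C(12,i) is maximized at i = 12/2 = 6.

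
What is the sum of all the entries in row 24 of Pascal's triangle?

16777216

The entries of row 24 sum to 2^24 = 16777216.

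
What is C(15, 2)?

105

C(15,2) = (15·14) / 2! = 210 / 2 = 105.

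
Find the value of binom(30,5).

142506

C(30,5) = (30·29·28·27·26) / 5! = 17100720 / 120 = 142506.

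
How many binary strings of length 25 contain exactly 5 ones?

53130

Choose the 5 positions: C(25,5) = 53130.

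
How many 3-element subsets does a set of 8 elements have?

56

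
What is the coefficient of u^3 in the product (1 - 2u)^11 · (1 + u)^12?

88

Coefficient of u^3 = Σ_{j} C(11,j)·(-2)^j·C(12,3-j)·1^(3-j) for j from 0 to 3.
= 220 + (-1452) + 2640 + (-1320) = 88.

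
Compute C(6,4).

15

C(6,4) = C(6,2) by symmetry.
C(6,2) = (6·5) / 2! = 30 / 2 = 15.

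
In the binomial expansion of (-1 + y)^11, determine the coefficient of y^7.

330

The general term is C(11,j)·(-1)^j·(y)^(11-j); the y^7 term has j = 4.
C(11,4) = 330.
Coefficient = C(11,4) = 330.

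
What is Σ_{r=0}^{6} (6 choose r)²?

924

By Vandermonde's identity, Σ C(6,r)² = C(12,6) = 924.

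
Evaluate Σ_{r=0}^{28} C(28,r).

The entries of row 28 sum to 2^28 = 268435456.

268435456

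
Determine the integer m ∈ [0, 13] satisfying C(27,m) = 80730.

C(27,m) increases on 0 ≤ m ≤ 13. C(27,4) = 17550 and C(27,5) = 80730, so m = 5.

5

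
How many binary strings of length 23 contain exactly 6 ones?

100947

Choose the 6 positions: C(23,6) = 100947.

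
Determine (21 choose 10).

352716

C(21,10) = (21·20·19·18·17·16·15·14·13·12) / 10! = 1279935820800 / 3628800 = 352716.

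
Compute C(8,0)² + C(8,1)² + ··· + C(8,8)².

12870

By Vandermonde's identity, Σ C(8,j)² = C(16,8) = 12870.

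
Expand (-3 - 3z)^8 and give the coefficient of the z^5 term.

367416

The general term is C(8,j)·(-3)^j·(-3z)^(8-j); the z^5 term has j = 3.
C(8,3) = 56.
Coefficient = C(8,3) · (-3)^3 · (-3)^5 = 56 · (-27) · (-243) = 367416.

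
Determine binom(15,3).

455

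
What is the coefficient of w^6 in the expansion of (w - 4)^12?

3784704

The general term is C(12,j)·(w)^j·(-4)^(12-j); the w^6 term has j = 6.
C(12,6) = 924.
Coefficient = C(12,6) · (-4)^6 = 924 · 4096 = 3784704.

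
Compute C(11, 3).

165

C(11,3) = (11·10·9) / 3! = 990 / 6 = 165.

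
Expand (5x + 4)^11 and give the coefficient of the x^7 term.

The general term is C(11,j)·(5x)^j·(4)^(11-j); the x^7 term has j = 7.
C(11,7) = 330.
Coefficient = C(11,7) · 5^7 · 4^4 = 330 · 78125 · 256 = 6600000000.

6600000000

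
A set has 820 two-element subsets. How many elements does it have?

41

n(n−1)/2 = 820 ⇒ n(n−1) = 1640. Since 41·40 = 1640, n = 41.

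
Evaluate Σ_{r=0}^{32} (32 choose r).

4294967296

The entries of row 32 sum to 2^32 = 4294967296.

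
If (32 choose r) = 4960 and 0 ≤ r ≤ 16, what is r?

3

C(32,r) increases on 0 ≤ r ≤ 16. C(32,2) = 496 and C(32,3) = 4960, so r = 3.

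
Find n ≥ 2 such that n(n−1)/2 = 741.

39

n(n−1)/2 = 741 ⇒ n(n−1) = 1482. Since 39·38 = 1482, n = 39.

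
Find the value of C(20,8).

C(20,8) = (20·19·18·17·16·15·14·13) / 8! = 5079110400 / 40320 = 125970.

125970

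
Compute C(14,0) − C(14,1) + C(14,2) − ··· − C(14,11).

The partial alternating sum Σ_{k=0}^{11} (−1)^k C(14,k) = (−1)^11 C(13,11) = -78.

-78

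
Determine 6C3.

20

C(6,3) = (6·5·4) / 3! = 120 / 6 = 20.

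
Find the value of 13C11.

78

C(13,11) = C(13,2) by symmetry.
C(13,2) = (13·12) / 2! = 156 / 2 = 78.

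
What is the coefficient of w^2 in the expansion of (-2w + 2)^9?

The general term is C(9,j)·(-2w)^j·(2)^(9-j); the w^2 term has j = 2.
C(9,2) = 36.
Coefficient = C(9,2) · (-2)^2 · 2^7 = 36 · 4 · 128 = 18432.

18432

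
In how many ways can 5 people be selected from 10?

252

This is C(10,5) = 252.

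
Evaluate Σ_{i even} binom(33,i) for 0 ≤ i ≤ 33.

4294967296

Even-i terms of row 33 sum to 2^32 = 4294967296.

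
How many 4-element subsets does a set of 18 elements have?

3060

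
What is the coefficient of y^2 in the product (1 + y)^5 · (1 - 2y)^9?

64

Coefficient of y^2 = Σ_{j} C(5,j)·1^j·C(9,2-j)·(-2)^(2-j) for j from 0 to 2.
= 144 + (-90) + 10 = 64.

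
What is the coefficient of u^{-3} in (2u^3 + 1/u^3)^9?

2016

General term: C(9,j)·(2u^3)^j·(1/u^3)^(9-j), with u-exponent 3j − 3(9−j) = 6j − 27.
Set 6j − 27 = -3: j = 4.
C(9,4) = 126; 2^4 = 16; 1^5 = 1.
Coefficient = 126 · 16 · 1 = 2016.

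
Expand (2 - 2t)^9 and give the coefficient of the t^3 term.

The general term is C(9,j)·(2)^j·(-2t)^(9-j); the t^3 term has j = 6.
C(9,6) = 84.
Coefficient = C(9,6) · 2^6 · (-2)^3 = 84 · 64 · (-8) = -43008.

-43008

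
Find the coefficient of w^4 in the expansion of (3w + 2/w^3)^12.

15588936

General term: C(12,j)·(3w)^j·(2/w^3)^(12-j), with w-exponent 1j − 3(12−j) = 4j − 36.
Set 4j − 36 = 4: j = 10.
C(12,10) = 66; 3^10 = 59049; 2^2 = 4.
Coefficient = 66 · 59049 · 4 = 15588936.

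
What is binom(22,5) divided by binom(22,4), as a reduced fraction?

18/5

C(n,k+1)/C(n,k) = (n−k)/(k+1) = (22−4)/(4+1) = 18/5.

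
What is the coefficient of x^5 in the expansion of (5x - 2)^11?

The general term is C(11,j)·(5x)^j·(-2)^(11-j); the x^5 term has j = 5.
C(11,5) = 462.
Coefficient = C(11,5) · 5^5 · (-2)^6 = 462 · 3125 · 64 = 92400000.

92400000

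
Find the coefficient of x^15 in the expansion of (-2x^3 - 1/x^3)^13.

General term: C(13,j)·(-2x^3)^j·(-1/x^3)^(13-j), with x-exponent 3j − 3(13−j) = 6j − 39.
Set 6j − 39 = 15: j = 9.
C(13,9) = 715; (-2)^9 = -512; (-1)^4 = 1.
Coefficient = 715 · (-512) · 1 = -366080.

-366080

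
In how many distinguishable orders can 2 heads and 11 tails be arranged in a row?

78

Choose positions for the heads: C(13,2) = 78.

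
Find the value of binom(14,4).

1001

C(14,4) = (14·13·12·11) / 4! = 24024 / 24 = 1001.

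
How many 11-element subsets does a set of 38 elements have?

1203322288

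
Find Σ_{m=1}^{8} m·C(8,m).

Since m·C(8,m) = 8·C(7,m−1), the sum is 8·2^7 = 8·128 = 1024.

1024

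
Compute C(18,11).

31824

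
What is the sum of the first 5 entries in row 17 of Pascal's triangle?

3214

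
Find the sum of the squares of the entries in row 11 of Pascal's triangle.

Σ C(11,r)² is the coefficient of x^11 in (1+x)^11(1+x)^11 = (1+x)^22, i.e. C(22,11) = 705432.

705432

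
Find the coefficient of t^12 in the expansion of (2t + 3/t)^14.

General term: C(14,j)·(2t)^j·(3/t)^(14-j), with t-exponent 1j − 1(14−j) = 2j − 14.
Set 2j − 14 = 12: j = 13.
C(14,13) = 14; 2^13 = 8192; 3^1 = 3.
Coefficient = 14 · 8192 · 3 = 344064.

344064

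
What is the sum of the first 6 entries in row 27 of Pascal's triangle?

1 + 27 + 351 + 2925 + 17550 + 80730 = 101584.

101584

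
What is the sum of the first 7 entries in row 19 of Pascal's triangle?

1 + 19 + 171 + 969 + 3876 + 11628 + 27132 = 43796.

43796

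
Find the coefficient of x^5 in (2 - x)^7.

-84

The general term is C(7,j)·(2)^j·(-x)^(7-j); the x^5 term has j = 2.
C(7,2) = 21.
Coefficient = C(7,2) · 2^2 · (-1)^5 = 21 · 4 · (-1) = -84.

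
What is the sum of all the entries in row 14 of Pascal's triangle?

16384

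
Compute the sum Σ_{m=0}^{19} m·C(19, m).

4980736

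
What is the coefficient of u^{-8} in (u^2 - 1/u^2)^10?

-120

General term: C(10,j)·(u^2)^j·(-1/u^2)^(10-j), with u-exponent 2j − 2(10−j) = 4j − 20.
Set 4j − 20 = -8: j = 3.
C(10,3) = 120; 1^3 = 1; (-1)^7 = -1.
Coefficient = 120 · 1 · (-1) = -120.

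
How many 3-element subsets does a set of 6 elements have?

20

C(6,3) = (6·5·4) / 3! = 120 / 6 = 20.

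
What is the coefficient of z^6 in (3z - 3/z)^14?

4787751969

General term: C(14,j)·(3z)^j·(-3/z)^(14-j), with z-exponent 1j − 1(14−j) = 2j − 14.
Set 2j − 14 = 6: j = 10.
C(14,10) = 1001; 3^10 = 59049; (-3)^4 = 81.
Coefficient = 1001 · 59049 · 81 = 4787751969.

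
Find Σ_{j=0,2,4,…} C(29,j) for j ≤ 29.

268435456

Even-j terms of row 29 sum to 2^28 = 268435456.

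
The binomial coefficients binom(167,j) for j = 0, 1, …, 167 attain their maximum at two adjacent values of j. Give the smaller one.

83

For odd n = 167, C(167,j) peaks at j = (n−1)/2 and (n+1)/2; the smaller is 83.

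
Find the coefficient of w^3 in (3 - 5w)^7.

The general term is C(7,j)·(3)^j·(-5w)^(7-j); the w^3 term has j = 4.
C(7,4) = 35.
Coefficient = C(7,4) · 3^4 · (-5)^3 = 35 · 81 · (-125) = -354375.

-354375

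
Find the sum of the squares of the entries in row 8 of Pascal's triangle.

12870

By Vandermonde's identity, Σ C(8,j)² = C(16,8) = 12870.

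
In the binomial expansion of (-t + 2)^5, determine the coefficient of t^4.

10

The general term is C(5,j)·(-t)^j·(2)^(5-j); the t^4 term has j = 4.
C(5,4) = 5.
Coefficient = C(5,4) · 2^1 = 5 · 2 = 10.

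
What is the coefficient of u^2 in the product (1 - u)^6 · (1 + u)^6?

Coefficient of u^2 = Σ_{j} C(6,j)·(-1)^j·C(6,2-j)·1^(2-j) for j from 0 to 2.
= 15 + (-36) + 15 = -6.

-6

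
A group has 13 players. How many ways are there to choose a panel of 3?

This is C(13,3) = 286.

286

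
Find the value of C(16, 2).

C(16,2) = (16·15) / 2! = 240 / 2 = 120.

120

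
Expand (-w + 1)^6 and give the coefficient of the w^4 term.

15

The general term is C(6,j)·(-w)^j·(1)^(6-j); the w^4 term has j = 4.
C(6,4) = 15.
Coefficient = C(6,4) = 15.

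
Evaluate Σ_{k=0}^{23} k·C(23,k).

96468992

Differentiating (1+x)^23 and setting x=1: Σ k·C(23,k) = 23·2^22 = 96468992.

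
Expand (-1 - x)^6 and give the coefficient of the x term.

6

The general term is C(6,j)·(-1)^j·(-x)^(6-j); the x^1 term has j = 5.
C(6,5) = 6.
Coefficient = C(6,5) · (-1)^5 · (-1)^1 = 6 · (-1) · (-1) = 6.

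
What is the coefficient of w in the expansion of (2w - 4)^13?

436207616

The general term is C(13,j)·(2w)^j·(-4)^(13-j); the w^1 term has j = 1.
C(13,1) = 13.
Coefficient = C(13,1) · 2^1 · (-4)^12 = 13 · 2 · 16777216 = 436207616.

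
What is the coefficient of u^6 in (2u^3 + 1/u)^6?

General term: C(6,j)·(2u^3)^j·(1/u)^(6-j), with u-exponent 3j − 1(6−j) = 4j − 6.
Set 4j − 6 = 6: j = 3.
C(6,3) = 20; 2^3 = 8; 1^3 = 1.
Coefficient = 20 · 8 · 1 = 160.

160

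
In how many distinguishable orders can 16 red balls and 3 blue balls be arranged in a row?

969

Choose positions for the red balls: C(19,16) = 969.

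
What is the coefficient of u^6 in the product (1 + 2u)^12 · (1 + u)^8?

Coefficient of u^6 = Σ_{j} C(12,j)·2^j·C(8,6-j)·1^(6-j) for j from 0 to 6.
= 28 + 1344 + 18480 + 98560 + 221760 + 202752 + 59136 = 602060.

602060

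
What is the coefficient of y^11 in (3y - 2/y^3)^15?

General term: C(15,j)·(3y)^j·(-2/y^3)^(15-j), with y-exponent 1j − 3(15−j) = 4j − 45.
Set 4j − 45 = 11: j = 14.
C(15,14) = 15; 3^14 = 4782969; (-2)^1 = -2.
Coefficient = 15 · 4782969 · (-2) = -143489070.

-143489070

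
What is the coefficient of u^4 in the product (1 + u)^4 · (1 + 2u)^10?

8361

Coefficient of u^4 = Σ_{j} C(4,j)·1^j·C(10,4-j)·2^(4-j) for j from 0 to 4.
= 3360 + 3840 + 1080 + 80 + 1 = 8361.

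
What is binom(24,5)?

C(24,5) = (24·23·22·21·20) / 5! = 5100480 / 120 = 42504.

42504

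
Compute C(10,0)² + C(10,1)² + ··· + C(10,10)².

Σ C(10,r)² is the coefficient of x^10 in (1+x)^10(1+x)^10 = (1+x)^20, i.e. C(20,10) = 184756.

184756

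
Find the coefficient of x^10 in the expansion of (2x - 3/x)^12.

-73728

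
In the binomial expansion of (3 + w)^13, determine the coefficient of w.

6908733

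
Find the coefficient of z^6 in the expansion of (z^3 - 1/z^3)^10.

210

General term: C(10,j)·(z^3)^j·(-1/z^3)^(10-j), with z-exponent 3j − 3(10−j) = 6j − 30.
Set 6j − 30 = 6: j = 6.
C(10,6) = 210; 1^6 = 1; (-1)^4 = 1.
Coefficient = 210 · 1 · 1 = 210.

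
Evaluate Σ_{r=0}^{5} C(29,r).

146596

1 + 29 + 406 + 3654 + 23751 + 118755 = 146596.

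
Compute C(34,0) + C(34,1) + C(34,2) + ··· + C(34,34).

Setting x = 1 in (1+x)^34 gives Σ C(34,k) = 2^34 = 17179869184.

17179869184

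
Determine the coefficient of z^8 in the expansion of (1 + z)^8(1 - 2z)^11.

Coefficient of z^8 = Σ_{j} C(8,j)·1^j·C(11,8-j)·(-2)^(8-j) for j from 0 to 8.
= 42240 + (-337920) + 827904 + (-827904) + 369600 + (-73920) + 6160 + (-176) + 1 = 5985.

5985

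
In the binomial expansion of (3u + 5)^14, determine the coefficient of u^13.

111602610

The general term is C(14,j)·(3u)^j·(5)^(14-j); the u^13 term has j = 13.
C(14,13) = 14.
Coefficient = C(14,13) · 3^13 · 5^1 = 14 · 1594323 · 5 = 111602610.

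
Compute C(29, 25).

C(29,25) = C(29,4) by symmetry.
C(29,4) = (29·28·27·26) / 4! = 570024 / 24 = 23751.

23751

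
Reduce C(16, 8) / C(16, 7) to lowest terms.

C(n,k+1)/C(n,k) = (n−k)/(k+1) = (16−7)/(7+1) = 9/8.

9/8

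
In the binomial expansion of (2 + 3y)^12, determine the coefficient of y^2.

608256

The general term is C(12,j)·(2)^j·(3y)^(12-j); the y^2 term has j = 10.
C(12,10) = 66.
Coefficient = C(12,10) · 2^10 · 3^2 = 66 · 1024 · 9 = 608256.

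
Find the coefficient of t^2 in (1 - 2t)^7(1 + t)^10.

Coefficient of t^2 = Σ_{j} C(7,j)·(-2)^j·C(10,2-j)·1^(2-j) for j from 0 to 2.
= 45 + (-140) + 84 = -11.

-11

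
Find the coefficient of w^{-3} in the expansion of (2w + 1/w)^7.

General term: C(7,j)·(2w)^j·(1/w)^(7-j), with w-exponent 1j − 1(7−j) = 2j − 7.
Set 2j − 7 = -3: j = 2.
C(7,2) = 21; 2^2 = 4; 1^5 = 1.
Coefficient = 21 · 4 · 1 = 84.

84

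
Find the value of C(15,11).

1365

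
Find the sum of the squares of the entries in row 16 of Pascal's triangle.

601080390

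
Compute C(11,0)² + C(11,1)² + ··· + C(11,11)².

Σ C(11,r)² is the coefficient of x^11 in (1+x)^11(1+x)^11 = (1+x)^22, i.e. C(22,11) = 705432.

705432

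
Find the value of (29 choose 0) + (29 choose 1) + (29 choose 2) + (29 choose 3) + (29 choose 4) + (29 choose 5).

1 + 29 + 406 + 3654 + 23751 + 118755 = 146596.

146596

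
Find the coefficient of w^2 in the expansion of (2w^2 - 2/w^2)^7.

General term: C(7,j)·(2w^2)^j·(-2/w^2)^(7-j), with w-exponent 2j − 2(7−j) = 4j − 14.
Set 4j − 14 = 2: j = 4.
C(7,4) = 35; 2^4 = 16; (-2)^3 = -8.
Coefficient = 35 · 16 · (-8) = -4480.

-4480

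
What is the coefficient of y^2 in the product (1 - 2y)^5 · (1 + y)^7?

-9

Coefficient of y^2 = Σ_{j} C(5,j)·(-2)^j·C(7,2-j)·1^(2-j) for j from 0 to 2.
= 21 + (-70) + 40 = -9.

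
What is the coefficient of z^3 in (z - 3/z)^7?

189

General term: C(7,j)·(z)^j·(-3/z)^(7-j), with z-exponent 1j − 1(7−j) = 2j − 7.
Set 2j − 7 = 3: j = 5.
C(7,5) = 21; 1^5 = 1; (-3)^2 = 9.
Coefficient = 21 · 1 · 9 = 189.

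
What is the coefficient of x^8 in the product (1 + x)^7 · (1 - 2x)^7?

Coefficient of x^8 = Σ_{j} C(7,j)·1^j·C(7,8-j)·(-2)^(8-j) for j from 1 to 7.
= (-896) + 9408 + (-23520) + 19600 + (-5880) + 588 + (-14) = -714.

-714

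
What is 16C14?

C(16,14) = C(16,2) by symmetry.
C(16,2) = (16·15) / 2! = 240 / 2 = 120.

120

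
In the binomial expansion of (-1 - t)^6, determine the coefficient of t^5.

6

The general term is C(6,j)·(-1)^j·(-t)^(6-j); the t^5 term has j = 1.
C(6,1) = 6.
Coefficient = C(6,1) · (-1)^1 · (-1)^5 = 6 · (-1) · (-1) = 6.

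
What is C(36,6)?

1947792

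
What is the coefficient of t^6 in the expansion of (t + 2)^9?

The general term is C(9,j)·(t)^j·(2)^(9-j); the t^6 term has j = 6.
C(9,6) = 84.
Coefficient = C(9,6) · 2^3 = 84 · 8 = 672.

672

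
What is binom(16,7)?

11440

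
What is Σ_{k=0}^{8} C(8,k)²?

12870

By Vandermonde's identity, Σ C(8,k)² = C(16,8) = 12870.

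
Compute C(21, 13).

C(21,13) = C(21,8) by symmetry.
C(21,8) = (21·20·19·18·17·16·15·14) / 8! = 8204716800 / 40320 = 203490.

203490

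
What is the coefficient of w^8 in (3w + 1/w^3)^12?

2125764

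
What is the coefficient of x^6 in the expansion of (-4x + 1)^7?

The general term is C(7,j)·(-4x)^j·(1)^(7-j); the x^6 term has j = 6.
C(7,6) = 7.
Coefficient = C(7,6) · (-4)^6 = 7 · 4096 = 28672.

28672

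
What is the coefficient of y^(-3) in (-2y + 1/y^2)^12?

General term: C(12,j)·(-2y)^j·(1/y^2)^(12-j), with y-exponent 1j − 2(12−j) = 3j − 24.
Set 3j − 24 = -3: j = 7.
C(12,7) = 792; (-2)^7 = -128; 1^5 = 1.
Coefficient = 792 · (-128) · 1 = -101376.

-101376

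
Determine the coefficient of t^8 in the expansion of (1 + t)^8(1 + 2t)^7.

108545

Coefficient of t^8 = Σ_{j} C(8,j)·1^j·C(7,8-j)·2^(8-j) for j from 1 to 8.
= 1024 + 12544 + 37632 + 39200 + 15680 + 2352 + 112 + 1 = 108545.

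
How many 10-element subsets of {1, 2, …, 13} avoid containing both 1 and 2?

121

All 10-subsets: C(13,10) = 286. Those containing both fixed elements: C(11,8) = 165.
286 − 165 = 121.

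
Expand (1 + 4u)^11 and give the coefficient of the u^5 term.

473088

The general term is C(11,j)·(1)^j·(4u)^(11-j); the u^5 term has j = 6.
C(11,6) = 462.
Coefficient = C(11,6) · 4^5 = 462 · 1024 = 473088.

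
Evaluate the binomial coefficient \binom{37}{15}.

C(37,15) = (37·36·35·34·33·32·31·30·29·28·27·26·25·24·23) / 15! = 12245324002983751680000 / 1307674368000 = 9364199760.

9364199760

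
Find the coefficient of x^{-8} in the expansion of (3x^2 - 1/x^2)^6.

-18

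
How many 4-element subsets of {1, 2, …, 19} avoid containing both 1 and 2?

3740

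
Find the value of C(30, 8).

5852925

C(30,8) = (30·29·28·27·26·25·24·23) / 8! = 235989936000 / 40320 = 5852925.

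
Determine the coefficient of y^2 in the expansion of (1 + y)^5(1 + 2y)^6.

130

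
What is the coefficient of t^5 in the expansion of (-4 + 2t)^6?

The general term is C(6,j)·(-4)^j·(2t)^(6-j); the t^5 term has j = 1.
C(6,1) = 6.
Coefficient = C(6,1) · (-4)^1 · 2^5 = 6 · (-4) · 32 = -768.

-768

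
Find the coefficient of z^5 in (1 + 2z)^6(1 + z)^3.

1452

Coefficient of z^5 = Σ_{j} C(6,j)·2^j·C(3,5-j)·1^(5-j) for j from 2 to 5.
= 60 + 480 + 720 + 192 = 1452.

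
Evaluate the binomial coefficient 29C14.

77558760

C(29,14) = (29·28·27·26·25·24·23·22·21·20·19·18·17·16) / 14! = 6761440164390912000 / 87178291200 = 77558760.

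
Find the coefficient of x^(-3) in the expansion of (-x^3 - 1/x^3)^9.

General term: C(9,j)·(-x^3)^j·(-1/x^3)^(9-j), with x-exponent 3j − 3(9−j) = 6j − 27.
Set 6j − 27 = -3: j = 4.
C(9,4) = 126; (-1)^4 = 1; (-1)^5 = -1.
Coefficient = 126 · 1 · (-1) = -126.

-126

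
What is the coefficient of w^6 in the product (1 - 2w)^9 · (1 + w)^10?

1050

Coefficient of w^6 = Σ_{j} C(9,j)·(-2)^j·C(10,6-j)·1^(6-j) for j from 0 to 6.
= 210 + (-4536) + 30240 + (-80640) + 90720 + (-40320) + 5376 = 1050.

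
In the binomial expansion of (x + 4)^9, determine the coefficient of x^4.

The general term is C(9,j)·(x)^j·(4)^(9-j); the x^4 term has j = 4.
C(9,4) = 126.
Coefficient = C(9,4) · 4^5 = 126 · 1024 = 129024.

129024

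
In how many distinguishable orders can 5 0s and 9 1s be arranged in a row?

Choose positions for the 0s: C(14,5) = 2002.

2002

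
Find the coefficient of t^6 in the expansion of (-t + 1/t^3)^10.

General term: C(10,j)·(-t)^j·(1/t^3)^(10-j), with t-exponent 1j − 3(10−j) = 4j − 30.
Set 4j − 30 = 6: j = 9.
C(10,9) = 10; (-1)^9 = -1; 1^1 = 1.
Coefficient = 10 · (-1) · 1 = -10.

-10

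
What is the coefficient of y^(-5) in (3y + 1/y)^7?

21

General term: C(7,j)·(3y)^j·(1/y)^(7-j), with y-exponent 1j − 1(7−j) = 2j − 7.
Set 2j − 7 = -5: j = 1.
C(7,1) = 7; 3^1 = 3; 1^6 = 1.
Coefficient = 7 · 3 · 1 = 21.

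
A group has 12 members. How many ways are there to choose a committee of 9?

220

This is C(12,9) = 220.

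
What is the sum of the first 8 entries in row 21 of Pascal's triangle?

198440

1 + 21 + 210 + 1330 + 5985 + 20349 + 54264 + 116280 = 198440.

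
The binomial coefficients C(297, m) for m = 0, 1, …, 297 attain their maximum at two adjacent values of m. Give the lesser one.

For odd n = 297, C(297,m) peaks at m = (n−1)/2 and (n+1)/2; the lesser is 148.

148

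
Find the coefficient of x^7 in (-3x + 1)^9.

The general term is C(9,j)·(-3x)^j·(1)^(9-j); the x^7 term has j = 7.
C(9,7) = 36.
Coefficient = C(9,7) · (-3)^7 = 36 · (-2187) = -78732.

-78732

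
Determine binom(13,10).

286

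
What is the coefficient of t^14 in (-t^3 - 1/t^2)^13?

-1287

General term: C(13,j)·(-t^3)^j·(-1/t^2)^(13-j), with t-exponent 3j − 2(13−j) = 5j − 26.
Set 5j − 26 = 14: j = 8.
C(13,8) = 1287; (-1)^8 = 1; (-1)^5 = -1.
Coefficient = 1287 · 1 · (-1) = -1287.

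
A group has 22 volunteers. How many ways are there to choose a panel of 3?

This is C(22,3) = 1540.

1540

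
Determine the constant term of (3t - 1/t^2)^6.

1215

General term: C(6,j)·(3t)^j·(-1/t^2)^(6-j), with t-exponent 1j − 2(6−j) = 3j − 12.
Set 3j − 12 = 0: j = 4.
C(6,4) = 15; 3^4 = 81; (-1)^2 = 1.
Coefficient = 15 · 81 · 1 = 1215.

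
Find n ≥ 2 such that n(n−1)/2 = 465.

31

n(n−1)/2 = 465 ⇒ n(n−1) = 930. Since 31·30 = 930, n = 31.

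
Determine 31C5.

C(31,5) = (31·30·29·28·27) / 5! = 20389320 / 120 = 169911.

169911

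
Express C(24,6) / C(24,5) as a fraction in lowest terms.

19/6

C(n,k+1)/C(n,k) = (n−k)/(k+1) = (24−5)/(5+1) = 19/6.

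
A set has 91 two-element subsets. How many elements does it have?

14

n(n−1)/2 = 91 ⇒ n(n−1) = 182. Since 14·13 = 182, n = 14.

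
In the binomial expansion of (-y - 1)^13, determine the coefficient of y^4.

-715

The general term is C(13,j)·(-y)^j·(-1)^(13-j); the y^4 term has j = 4.
C(13,4) = 715.
Coefficient = C(13,4) · (-1)^9 = 715 · (-1) = -715.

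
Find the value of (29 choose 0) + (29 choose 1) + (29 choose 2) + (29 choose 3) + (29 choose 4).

27841

1 + 29 + 406 + 3654 + 23751 = 27841.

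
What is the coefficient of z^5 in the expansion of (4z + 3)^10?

The general term is C(10,j)·(4z)^j·(3)^(10-j); the z^5 term has j = 5.
C(10,5) = 252.
Coefficient = C(10,5) · 4^5 · 3^5 = 252 · 1024 · 243 = 62705664.

62705664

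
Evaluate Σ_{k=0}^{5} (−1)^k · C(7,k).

The partial alternating sum Σ_{k=0}^{5} (−1)^k C(7,k) = (−1)^5 C(6,5) = -6.

-6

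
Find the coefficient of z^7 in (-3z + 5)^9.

The general term is C(9,j)·(-3z)^j·(5)^(9-j); the z^7 term has j = 7.
C(9,7) = 36.
Coefficient = C(9,7) · (-3)^7 · 5^2 = 36 · (-2187) · 25 = -1968300.

-1968300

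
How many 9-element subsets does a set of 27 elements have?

C(27,9) = (27·26·25·24·23·22·21·20·19) / 9! = 1700755056000 / 362880 = 4686825.

4686825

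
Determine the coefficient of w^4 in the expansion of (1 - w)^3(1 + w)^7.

-14

Coefficient of w^4 = Σ_{j} C(3,j)·(-1)^j·C(7,4-j)·1^(4-j) for j from 0 to 3.
= 35 + (-105) + 63 + (-7) = -14.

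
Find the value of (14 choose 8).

C(14,8) = C(14,6) by symmetry.
C(14,6) = (14·13·12·11·10·9) / 6! = 2162160 / 720 = 3003.

3003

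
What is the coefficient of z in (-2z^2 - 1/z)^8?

General term: C(8,j)·(-2z^2)^j·(-1/z)^(8-j), with z-exponent 2j − 1(8−j) = 3j − 8.
Set 3j − 8 = 1: j = 3.
C(8,3) = 56; (-2)^3 = -8; (-1)^5 = -1.
Coefficient = 56 · (-8) · (-1) = 448.

448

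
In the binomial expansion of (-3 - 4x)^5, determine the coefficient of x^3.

The general term is C(5,j)·(-3)^j·(-4x)^(5-j); the x^3 term has j = 2.
C(5,2) = 10.
Coefficient = C(5,2) · (-3)^2 · (-4)^3 = 10 · 9 · (-64) = -5760.

-5760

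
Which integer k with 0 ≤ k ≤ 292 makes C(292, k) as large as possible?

C(292,k) is maximized at k = 292/2 = 146.

146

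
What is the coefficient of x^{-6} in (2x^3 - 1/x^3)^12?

-25344

General term: C(12,j)·(2x^3)^j·(-1/x^3)^(12-j), with x-exponent 3j − 3(12−j) = 6j − 36.
Set 6j − 36 = -6: j = 5.
C(12,5) = 792; 2^5 = 32; (-1)^7 = -1.
Coefficient = 792 · 32 · (-1) = -25344.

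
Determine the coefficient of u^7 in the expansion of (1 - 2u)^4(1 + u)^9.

-300

Coefficient of u^7 = Σ_{j} C(4,j)·(-2)^j·C(9,7-j)·1^(7-j) for j from 0 to 4.
= 36 + (-672) + 3024 + (-4032) + 1344 = -300.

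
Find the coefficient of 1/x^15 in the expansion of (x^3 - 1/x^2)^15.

455

General term: C(15,j)·(x^3)^j·(-1/x^2)^(15-j), with x-exponent 3j − 2(15−j) = 5j − 30.
Set 5j − 30 = -15: j = 3.
C(15,3) = 455; 1^3 = 1; (-1)^12 = 1.
Coefficient = 455 · 1 · 1 = 455.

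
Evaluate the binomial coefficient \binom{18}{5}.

8568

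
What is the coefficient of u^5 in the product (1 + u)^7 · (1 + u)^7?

2002

Coefficient of u^5 = Σ_{j} C(7,j)·C(7,5-j) for j from 0 to 5.
= 21 + 245 + 735 + 735 + 245 + 21 = 2002.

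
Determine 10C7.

C(10,7) = C(10,3) by symmetry.
C(10,3) = (10·9·8) / 3! = 720 / 6 = 120.

120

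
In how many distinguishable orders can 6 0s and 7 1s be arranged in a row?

1716

Choose positions for the 0s: C(13,6) = 1716.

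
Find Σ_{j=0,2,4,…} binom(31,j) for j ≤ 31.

Half of (1+1)^31 + (1−1)^31 gives the even-index sum: 2^30 = 1073741824.

1073741824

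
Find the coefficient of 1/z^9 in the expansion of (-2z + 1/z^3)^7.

-280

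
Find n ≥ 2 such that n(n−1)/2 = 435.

n(n−1)/2 = 435 ⇒ n(n−1) = 870. Since 30·29 = 870, n = 30.

30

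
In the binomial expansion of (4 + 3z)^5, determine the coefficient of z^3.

4320

The general term is C(5,j)·(4)^j·(3z)^(5-j); the z^3 term has j = 2.
C(5,2) = 10.
Coefficient = C(5,2) · 4^2 · 3^3 = 10 · 16 · 27 = 4320.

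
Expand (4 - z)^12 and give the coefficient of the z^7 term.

The general term is C(12,j)·(4)^j·(-z)^(12-j); the z^7 term has j = 5.
C(12,5) = 792.
Coefficient = C(12,5) · 4^5 · (-1)^7 = 792 · 1024 · (-1) = -811008.

-811008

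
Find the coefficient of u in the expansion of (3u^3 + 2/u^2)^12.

24634368

General term: C(12,j)·(3u^3)^j·(2/u^2)^(12-j), with u-exponent 3j − 2(12−j) = 5j − 24.
Set 5j − 24 = 1: j = 5.
C(12,5) = 792; 3^5 = 243; 2^7 = 128.
Coefficient = 792 · 243 · 128 = 24634368.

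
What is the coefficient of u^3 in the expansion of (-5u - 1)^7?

-4375

The general term is C(7,j)·(-5u)^j·(-1)^(7-j); the u^3 term has j = 3.
C(7,3) = 35.
Coefficient = C(7,3) · (-5)^3 = 35 · (-125) = -4375.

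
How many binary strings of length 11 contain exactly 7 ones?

330

Choose the 7 positions: C(11,7) = 330.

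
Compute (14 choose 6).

3003

C(14,6) = (14·13·12·11·10·9) / 6! = 2162160 / 720 = 3003.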